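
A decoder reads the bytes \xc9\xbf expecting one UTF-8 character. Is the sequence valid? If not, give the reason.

Leading byte 0xC9 = 11001001 → 2-byte form.
Continuation bytes 0xBF=10111111 all match 10xxxxxx.
Decoded value 0x27F is ≥ 0x80 (shortest form) and not a surrogate.

valid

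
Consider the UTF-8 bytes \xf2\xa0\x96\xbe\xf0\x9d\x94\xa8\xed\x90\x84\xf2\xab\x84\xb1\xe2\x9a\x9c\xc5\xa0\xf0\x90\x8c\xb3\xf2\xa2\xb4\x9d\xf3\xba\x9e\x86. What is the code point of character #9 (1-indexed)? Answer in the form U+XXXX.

U+FA786

Offset 0: leading byte 0xF2 = 11110010 → 4-byte char #1 = F2 A0 96 BE.
Offset 4: leading byte 0xF0 = 11110000 → 4-byte char #2 = F0 9D 94 A8.
Offset 8: leading byte 0xED = 11101101 → 3-byte char #3 = ED 90 84.
Offset 11: leading byte 0xF2 = 11110010 → 4-byte char #4 = F2 AB 84 B1.
Offset 15: leading byte 0xE2 = 11100010 → 3-byte char #5 = E2 9A 9C.
Offset 18: leading byte 0xC5 = 11000101 → 2-byte char #6 = C5 A0.
Offset 20: leading byte 0xF0 = 11110000 → 4-byte char #7 = F0 90 8C B3.
Offset 24: leading byte 0xF2 = 11110010 → 4-byte char #8 = F2 A2 B4 9D.
Offset 28: leading byte 0xF3 = 11110011 → 4-byte char #9 = F3 BA 9E 86.
Leading byte 0xF3 = 11110011 matches 11110xxx → 4-byte sequence.
Byte 1: 0xF3 = 11110011, payload 011 (3 bits).
Byte 2: 0xBA = 10111010 (10xxxxxx ✓), payload 111010.
Byte 3: 0x9E = 10011110 (10xxxxxx ✓), payload 011110.
Byte 4: 0x86 = 10000110 (10xxxxxx ✓), payload 000110.
Concatenate: 011111010011110000110 = 0xFA786 (21 bits → U+FA786).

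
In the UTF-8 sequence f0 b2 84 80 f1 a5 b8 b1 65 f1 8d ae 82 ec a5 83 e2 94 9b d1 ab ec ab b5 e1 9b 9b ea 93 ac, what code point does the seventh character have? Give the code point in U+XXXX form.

U+046B

Offset 0: leading byte 0xF0 = 11110000 → 4-byte char #1 = F0 B2 84 80.
Offset 4: leading byte 0xF1 = 11110001 → 4-byte char #2 = F1 A5 B8 B1.
Offset 8: leading byte 0x65 = 01100101 → 1-byte char #3 = 65.
Offset 9: leading byte 0xF1 = 11110001 → 4-byte char #4 = F1 8D AE 82.
Offset 13: leading byte 0xEC = 11101100 → 3-byte char #5 = EC A5 83.
Offset 16: leading byte 0xE2 = 11100010 → 3-byte char #6 = E2 94 9B.
Offset 19: leading byte 0xD1 = 11010001 → 2-byte char #7 = D1 AB.
Leading byte 0xD1 = 11010001 matches 110xxxxx → 2-byte sequence.
Byte 1: 0xD1 = 11010001, payload 10001 (5 bits).
Byte 2: 0xAB = 10101011 (10xxxxxx ✓), payload 101011.
Concatenate: 10001101011 = 0x46B (11 bits → U+046B).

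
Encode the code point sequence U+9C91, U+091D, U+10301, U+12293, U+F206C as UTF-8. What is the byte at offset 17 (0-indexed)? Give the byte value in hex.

0xAC

U+9C91 → 3-byte form E9 B2 91 at offsets 0–2.
U+091D → 3-byte form E0 A4 9D at offsets 3–5.
U+10301 → 4-byte form F0 90 8C 81 at offsets 6–9.
U+12293 → 4-byte form F0 92 8A 93 at offsets 10–13.
U+F206C → 4-byte form F3 B2 81 AC at offsets 14–17.
Offset 17 falls in char 5's range; it's byte 4 of F3 B2 81 AC = 0xAC.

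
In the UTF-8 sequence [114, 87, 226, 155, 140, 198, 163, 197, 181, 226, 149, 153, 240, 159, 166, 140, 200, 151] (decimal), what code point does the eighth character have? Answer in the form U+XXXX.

Offset 0: leading byte 0x72 = 01110010 → 1-byte char #1 = 72.
Offset 1: leading byte 0x57 = 01010111 → 1-byte char #2 = 57.
Offset 2: leading byte 0xE2 = 11100010 → 3-byte char #3 = E2 9B 8C.
Offset 5: leading byte 0xC6 = 11000110 → 2-byte char #4 = C6 A3.
Offset 7: leading byte 0xC5 = 11000101 → 2-byte char #5 = C5 B5.
Offset 9: leading byte 0xE2 = 11100010 → 3-byte char #6 = E2 95 99.
Offset 12: leading byte 0xF0 = 11110000 → 4-byte char #7 = F0 9F A6 8C.
Offset 16: leading byte 0xC8 = 11001000 → 2-byte char #8 = C8 97.
Leading byte 0xC8 = 11001000 matches 110xxxxx → 2-byte sequence.
Byte 1: 0xC8 = 11001000, payload 01000 (5 bits).
Byte 2: 0x97 = 10010111 (10xxxxxx ✓), payload 010111.
Concatenate: 01000010111 = 0x217 (11 bits → U+0217).

U+0217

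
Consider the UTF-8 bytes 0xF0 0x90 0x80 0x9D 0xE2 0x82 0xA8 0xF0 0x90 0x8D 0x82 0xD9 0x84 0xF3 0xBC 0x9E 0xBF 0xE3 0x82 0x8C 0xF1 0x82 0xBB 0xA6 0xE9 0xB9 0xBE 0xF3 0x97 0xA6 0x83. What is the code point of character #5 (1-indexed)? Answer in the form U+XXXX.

Offset 0: leading byte 0xF0 = 11110000 → 4-byte char #1 = F0 90 80 9D.
Offset 4: leading byte 0xE2 = 11100010 → 3-byte char #2 = E2 82 A8.
Offset 7: leading byte 0xF0 = 11110000 → 4-byte char #3 = F0 90 8D 82.
Offset 11: leading byte 0xD9 = 11011001 → 2-byte char #4 = D9 84.
Offset 13: leading byte 0xF3 = 11110011 → 4-byte char #5 = F3 BC 9E BF.
Leading byte 0xF3 = 11110011 matches 11110xxx → 4-byte sequence.
Byte 1: 0xF3 = 11110011, payload 011 (3 bits).
Byte 2: 0xBC = 10111100 (10xxxxxx ✓), payload 111100.
Byte 3: 0x9E = 10011110 (10xxxxxx ✓), payload 011110.
Byte 4: 0xBF = 10111111 (10xxxxxx ✓), payload 111111.
Concatenate: 011111100011110111111 = 0xFC7BF (21 bits → U+FC7BF).

U+FC7BF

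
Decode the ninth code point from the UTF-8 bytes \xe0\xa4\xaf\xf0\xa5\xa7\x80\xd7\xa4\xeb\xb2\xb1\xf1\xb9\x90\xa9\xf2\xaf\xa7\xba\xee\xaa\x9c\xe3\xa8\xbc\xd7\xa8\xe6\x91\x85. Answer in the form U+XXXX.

Offset 0: leading byte 0xE0 = 11100000 → 3-byte char #1 = E0 A4 AF.
Offset 3: leading byte 0xF0 = 11110000 → 4-byte char #2 = F0 A5 A7 80.
Offset 7: leading byte 0xD7 = 11010111 → 2-byte char #3 = D7 A4.
Offset 9: leading byte 0xEB = 11101011 → 3-byte char #4 = EB B2 B1.
Offset 12: leading byte 0xF1 = 11110001 → 4-byte char #5 = F1 B9 90 A9.
Offset 16: leading byte 0xF2 = 11110010 → 4-byte char #6 = F2 AF A7 BA.
Offset 20: leading byte 0xEE = 11101110 → 3-byte char #7 = EE AA 9C.
Offset 23: leading byte 0xE3 = 11100011 → 3-byte char #8 = E3 A8 BC.
Offset 26: leading byte 0xD7 = 11010111 → 2-byte char #9 = D7 A8.
Leading byte 0xD7 = 11010111 matches 110xxxxx → 2-byte sequence.
Byte 1: 0xD7 = 11010111, payload 10111 (5 bits).
Byte 2: 0xA8 = 10101000 (10xxxxxx ✓), payload 101000.
Concatenate: 10111101000 = 0x5E8 (11 bits → U+05E8).

U+05E8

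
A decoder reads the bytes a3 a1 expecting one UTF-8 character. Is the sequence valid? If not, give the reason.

Byte 0xA3 = 10100011 has the form 10xxxxxx — a continuation byte — but there is no preceding leading byte.

invalid (continuation byte with no leading byte)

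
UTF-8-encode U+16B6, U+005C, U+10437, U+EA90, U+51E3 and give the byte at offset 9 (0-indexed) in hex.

U+16B6 → 3-byte form E1 9A B6 at offsets 0–2.
U+005C → 1-byte form 5C at offsets 3–3.
U+10437 → 4-byte form F0 90 90 B7 at offsets 4–7.
U+EA90 → 3-byte form EE AA 90 at offsets 8–10.
Offset 9 falls in char 4's range; it's byte 2 of EE AA 90 = 0xAA.

0xAA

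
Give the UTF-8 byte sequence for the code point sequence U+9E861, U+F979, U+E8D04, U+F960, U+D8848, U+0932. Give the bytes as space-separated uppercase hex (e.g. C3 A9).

F2 9E A1 A1 EF A5 B9 F3 A8 B4 84 EF A5 A0 F3 98 A1 88 E0 A4 B2

U+9E861: 4-byte form → F2 9E A1 A1.
U+F979: 3-byte form → EF A5 B9.
U+E8D04: 4-byte form → F3 A8 B4 84.
U+F960: 3-byte form → EF A5 A0.
U+D8848: 4-byte form → F3 98 A1 88.
U+0932: 3-byte form → E0 A4 B2.
Concatenated (21 bytes): F2 9E A1 A1 EF A5 B9 F3 A8 B4 84 EF A5 A0 F3 98 A1 88 E0 A4 B2.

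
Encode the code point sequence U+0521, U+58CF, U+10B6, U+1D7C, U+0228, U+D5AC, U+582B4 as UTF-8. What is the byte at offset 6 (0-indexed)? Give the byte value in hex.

0x82

U+0521 → 2-byte form D4 A1 at offsets 0–1.
U+58CF → 3-byte form E5 A3 8F at offsets 2–4.
U+10B6 → 3-byte form E1 82 B6 at offsets 5–7.
Offset 6 falls in char 3's range; it's byte 2 of E1 82 B6 = 0x82.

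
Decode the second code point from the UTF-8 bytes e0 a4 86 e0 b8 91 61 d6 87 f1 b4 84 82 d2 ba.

U+0E11

Offset 0: leading byte 0xE0 = 11100000 → 3-byte char #1 = E0 A4 86.
Offset 3: leading byte 0xE0 = 11100000 → 3-byte char #2 = E0 B8 91.
Leading byte 0xE0 = 11100000 matches 1110xxxx → 3-byte sequence.
Byte 1: 0xE0 = 11100000, payload 0000 (4 bits).
Byte 2: 0xB8 = 10111000 (10xxxxxx ✓), payload 111000.
Byte 3: 0x91 = 10010001 (10xxxxxx ✓), payload 010001.
Concatenate: 0000111000010001 = 0xE11 (16 bits → U+0E11).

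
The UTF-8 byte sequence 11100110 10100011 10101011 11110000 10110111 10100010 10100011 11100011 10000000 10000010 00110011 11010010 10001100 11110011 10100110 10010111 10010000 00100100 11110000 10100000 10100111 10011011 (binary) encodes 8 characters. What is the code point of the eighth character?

U+209DB

Offset 0: leading byte 0xE6 = 11100110 → 3-byte char #1 = E6 A3 AB.
Offset 3: leading byte 0xF0 = 11110000 → 4-byte char #2 = F0 B7 A2 A3.
Offset 7: leading byte 0xE3 = 11100011 → 3-byte char #3 = E3 80 82.
Offset 10: leading byte 0x33 = 00110011 → 1-byte char #4 = 33.
Offset 11: leading byte 0xD2 = 11010010 → 2-byte char #5 = D2 8C.
Offset 13: leading byte 0xF3 = 11110011 → 4-byte char #6 = F3 A6 97 90.
Offset 17: leading byte 0x24 = 00100100 → 1-byte char #7 = 24.
Offset 18: leading byte 0xF0 = 11110000 → 4-byte char #8 = F0 A0 A7 9B.
Leading byte 0xF0 = 11110000 matches 11110xxx → 4-byte sequence.
Byte 1: 0xF0 = 11110000, payload 000 (3 bits).
Byte 2: 0xA0 = 10100000 (10xxxxxx ✓), payload 100000.
Byte 3: 0xA7 = 10100111 (10xxxxxx ✓), payload 100111.
Byte 4: 0x9B = 10011011 (10xxxxxx ✓), payload 011011.
Concatenate: 000100000100111011011 = 0x209DB (21 bits → U+209DB).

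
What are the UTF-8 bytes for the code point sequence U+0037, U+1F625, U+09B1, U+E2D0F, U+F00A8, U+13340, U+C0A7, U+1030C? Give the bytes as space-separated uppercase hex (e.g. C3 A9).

U+0037: 1-byte form → 37.
U+1F625: 4-byte form → F0 9F 98 A5.
U+09B1: 3-byte form → E0 A6 B1.
U+E2D0F: 4-byte form → F3 A2 B4 8F.
U+F00A8: 4-byte form → F3 B0 82 A8.
U+13340: 4-byte form → F0 93 8D 80.
U+C0A7: 3-byte form → EC 82 A7.
U+1030C: 4-byte form → F0 90 8C 8C.
Concatenated (27 bytes): 37 F0 9F 98 A5 E0 A6 B1 F3 A2 B4 8F F3 B0 82 A8 F0 93 8D 80 EC 82 A7 F0 90 8C 8C.

37 F0 9F 98 A5 E0 A6 B1 F3 A2 B4 8F F3 B0 82 A8 F0 93 8D 80 EC 82 A7 F0 90 8C 8C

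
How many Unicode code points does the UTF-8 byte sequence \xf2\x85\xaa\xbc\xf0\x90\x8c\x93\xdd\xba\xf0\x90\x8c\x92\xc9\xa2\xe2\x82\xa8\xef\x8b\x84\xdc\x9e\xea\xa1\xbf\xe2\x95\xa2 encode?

Byte at offset 0: 0xF2 = 11110010 → 4-byte char (#1). Advance 4.
Byte at offset 4: 0xF0 = 11110000 → 4-byte char (#2). Advance 4.
Byte at offset 8: 0xDD = 11011101 → 2-byte char (#3). Advance 2.
Byte at offset 10: 0xF0 = 11110000 → 4-byte char (#4). Advance 4.
Byte at offset 14: 0xC9 = 11001001 → 2-byte char (#5). Advance 2.
Byte at offset 16: 0xE2 = 11100010 → 3-byte char (#6). Advance 3.
Byte at offset 19: 0xEF = 11101111 → 3-byte char (#7). Advance 3.
Byte at offset 22: 0xDC = 11011100 → 2-byte char (#8). Advance 2.
Byte at offset 24: 0xEA = 11101010 → 3-byte char (#9). Advance 3.
Byte at offset 27: 0xE2 = 11100010 → 3-byte char (#10). Advance 3.
Reached end at offset 30 after 10 code points.

10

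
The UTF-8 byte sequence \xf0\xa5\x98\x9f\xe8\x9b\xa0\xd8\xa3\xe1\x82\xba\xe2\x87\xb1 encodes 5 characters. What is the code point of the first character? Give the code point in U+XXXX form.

Offset 0: leading byte 0xF0 = 11110000 → 4-byte char #1 = F0 A5 98 9F.
Leading byte 0xF0 = 11110000 matches 11110xxx → 4-byte sequence.
Byte 1: 0xF0 = 11110000, payload 000 (3 bits).
Byte 2: 0xA5 = 10100101 (10xxxxxx ✓), payload 100101.
Byte 3: 0x98 = 10011000 (10xxxxxx ✓), payload 011000.
Byte 4: 0x9F = 10011111 (10xxxxxx ✓), payload 011111.
Concatenate: 000100101011000011111 = 0x2561F (21 bits → U+2561F).

U+2561F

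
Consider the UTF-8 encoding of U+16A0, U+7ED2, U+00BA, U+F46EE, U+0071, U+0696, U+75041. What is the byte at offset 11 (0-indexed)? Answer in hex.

U+16A0 → 3-byte form E1 9A A0 at offsets 0–2.
U+7ED2 → 3-byte form E7 BB 92 at offsets 3–5.
U+00BA → 2-byte form C2 BA at offsets 6–7.
U+F46EE → 4-byte form F3 B4 9B AE at offsets 8–11.
Offset 11 falls in char 4's range; it's byte 4 of F3 B4 9B AE = 0xAE.

0xAE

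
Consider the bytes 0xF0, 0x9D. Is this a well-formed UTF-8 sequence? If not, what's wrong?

Leading byte 0xF0 = 11110000 → 4-byte form, but only 2 bytes are present.

invalid (sequence truncated)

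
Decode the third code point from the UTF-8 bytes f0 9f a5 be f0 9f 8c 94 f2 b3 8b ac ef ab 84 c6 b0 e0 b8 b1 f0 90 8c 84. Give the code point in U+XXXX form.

Offset 0: leading byte 0xF0 = 11110000 → 4-byte char #1 = F0 9F A5 BE.
Offset 4: leading byte 0xF0 = 11110000 → 4-byte char #2 = F0 9F 8C 94.
Offset 8: leading byte 0xF2 = 11110010 → 4-byte char #3 = F2 B3 8B AC.
Leading byte 0xF2 = 11110010 matches 11110xxx → 4-byte sequence.
Byte 1: 0xF2 = 11110010, payload 010 (3 bits).
Byte 2: 0xB3 = 10110011 (10xxxxxx ✓), payload 110011.
Byte 3: 0x8B = 10001011 (10xxxxxx ✓), payload 001011.
Byte 4: 0xAC = 10101100 (10xxxxxx ✓), payload 101100.
Concatenate: 010110011001011101100 = 0xB32EC (21 bits → U+B32EC).

U+B32EC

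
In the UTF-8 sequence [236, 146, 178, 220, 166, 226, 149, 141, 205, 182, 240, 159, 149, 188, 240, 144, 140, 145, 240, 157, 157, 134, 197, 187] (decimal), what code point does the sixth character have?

Offset 0: leading byte 0xEC = 11101100 → 3-byte char #1 = EC 92 B2.
Offset 3: leading byte 0xDC = 11011100 → 2-byte char #2 = DC A6.
Offset 5: leading byte 0xE2 = 11100010 → 3-byte char #3 = E2 95 8D.
Offset 8: leading byte 0xCD = 11001101 → 2-byte char #4 = CD B6.
Offset 10: leading byte 0xF0 = 11110000 → 4-byte char #5 = F0 9F 95 BC.
Offset 14: leading byte 0xF0 = 11110000 → 4-byte char #6 = F0 90 8C 91.
Leading byte 0xF0 = 11110000 matches 11110xxx → 4-byte sequence.
Byte 1: 0xF0 = 11110000, payload 000 (3 bits).
Byte 2: 0x90 = 10010000 (10xxxxxx ✓), payload 010000.
Byte 3: 0x8C = 10001100 (10xxxxxx ✓), payload 001100.
Byte 4: 0x91 = 10010001 (10xxxxxx ✓), payload 010001.
Concatenate: 000010000001100010001 = 0x10311 (21 bits → U+10311).

U+10311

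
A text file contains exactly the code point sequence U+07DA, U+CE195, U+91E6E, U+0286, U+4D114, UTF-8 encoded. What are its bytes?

U+07DA: 2-byte form → DF 9A.
U+CE195: 4-byte form → F3 8E 86 95.
U+91E6E: 4-byte form → F2 91 B9 AE.
U+0286: 2-byte form → CA 86.
U+4D114: 4-byte form → F1 8D 84 94.
Concatenated (16 bytes): DF 9A F3 8E 86 95 F2 91 B9 AE CA 86 F1 8D 84 94.

DF 9A F3 8E 86 95 F2 91 B9 AE CA 86 F1 8D 84 94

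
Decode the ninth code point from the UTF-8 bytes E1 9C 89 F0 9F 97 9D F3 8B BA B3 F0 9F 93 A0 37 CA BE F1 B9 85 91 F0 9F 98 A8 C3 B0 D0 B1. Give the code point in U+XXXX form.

Offset 0: leading byte 0xE1 = 11100001 → 3-byte char #1 = E1 9C 89.
Offset 3: leading byte 0xF0 = 11110000 → 4-byte char #2 = F0 9F 97 9D.
Offset 7: leading byte 0xF3 = 11110011 → 4-byte char #3 = F3 8B BA B3.
Offset 11: leading byte 0xF0 = 11110000 → 4-byte char #4 = F0 9F 93 A0.
Offset 15: leading byte 0x37 = 00110111 → 1-byte char #5 = 37.
Offset 16: leading byte 0xCA = 11001010 → 2-byte char #6 = CA BE.
Offset 18: leading byte 0xF1 = 11110001 → 4-byte char #7 = F1 B9 85 91.
Offset 22: leading byte 0xF0 = 11110000 → 4-byte char #8 = F0 9F 98 A8.
Offset 26: leading byte 0xC3 = 11000011 → 2-byte char #9 = C3 B0.
Leading byte 0xC3 = 11000011 matches 110xxxxx → 2-byte sequence.
Byte 1: 0xC3 = 11000011, payload 00011 (5 bits).
Byte 2: 0xB0 = 10110000 (10xxxxxx ✓), payload 110000.
Concatenate: 00011110000 = 0xF0 (11 bits → U+00F0).

U+00F0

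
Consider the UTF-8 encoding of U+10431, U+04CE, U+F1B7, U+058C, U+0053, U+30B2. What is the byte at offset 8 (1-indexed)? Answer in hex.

0x86

1-indexed offset 8 is 0-indexed offset 7.
U+10431 → 4-byte form F0 90 90 B1 at offsets 0–3.
U+04CE → 2-byte form D3 8E at offsets 4–5.
U+F1B7 → 3-byte form EF 86 B7 at offsets 6–8.
Offset 7 falls in char 3's range; it's byte 2 of EF 86 B7 = 0x86.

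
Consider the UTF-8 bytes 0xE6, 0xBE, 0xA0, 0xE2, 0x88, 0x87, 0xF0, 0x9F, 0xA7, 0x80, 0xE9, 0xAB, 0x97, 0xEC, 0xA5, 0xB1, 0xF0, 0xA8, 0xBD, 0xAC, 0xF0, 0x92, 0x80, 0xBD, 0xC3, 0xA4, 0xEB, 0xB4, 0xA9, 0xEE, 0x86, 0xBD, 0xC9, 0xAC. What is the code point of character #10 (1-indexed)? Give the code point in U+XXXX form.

Offset 0: leading byte 0xE6 = 11100110 → 3-byte char #1 = E6 BE A0.
Offset 3: leading byte 0xE2 = 11100010 → 3-byte char #2 = E2 88 87.
Offset 6: leading byte 0xF0 = 11110000 → 4-byte char #3 = F0 9F A7 80.
Offset 10: leading byte 0xE9 = 11101001 → 3-byte char #4 = E9 AB 97.
Offset 13: leading byte 0xEC = 11101100 → 3-byte char #5 = EC A5 B1.
Offset 16: leading byte 0xF0 = 11110000 → 4-byte char #6 = F0 A8 BD AC.
Offset 20: leading byte 0xF0 = 11110000 → 4-byte char #7 = F0 92 80 BD.
Offset 24: leading byte 0xC3 = 11000011 → 2-byte char #8 = C3 A4.
Offset 26: leading byte 0xEB = 11101011 → 3-byte char #9 = EB B4 A9.
Offset 29: leading byte 0xEE = 11101110 → 3-byte char #10 = EE 86 BD.
Leading byte 0xEE = 11101110 matches 1110xxxx → 3-byte sequence.
Byte 1: 0xEE = 11101110, payload 1110 (4 bits).
Byte 2: 0x86 = 10000110 (10xxxxxx ✓), payload 000110.
Byte 3: 0xBD = 10111101 (10xxxxxx ✓), payload 111101.
Concatenate: 1110000110111101 = 0xE1BD (16 bits → U+E1BD).

U+E1BD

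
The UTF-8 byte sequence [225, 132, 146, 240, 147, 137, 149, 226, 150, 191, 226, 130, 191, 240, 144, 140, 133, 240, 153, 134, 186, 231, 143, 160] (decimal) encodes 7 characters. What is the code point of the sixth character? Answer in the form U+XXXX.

U+191BA

Offset 0: leading byte 0xE1 = 11100001 → 3-byte char #1 = E1 84 92.
Offset 3: leading byte 0xF0 = 11110000 → 4-byte char #2 = F0 93 89 95.
Offset 7: leading byte 0xE2 = 11100010 → 3-byte char #3 = E2 96 BF.
Offset 10: leading byte 0xE2 = 11100010 → 3-byte char #4 = E2 82 BF.
Offset 13: leading byte 0xF0 = 11110000 → 4-byte char #5 = F0 90 8C 85.
Offset 17: leading byte 0xF0 = 11110000 → 4-byte char #6 = F0 99 86 BA.
Leading byte 0xF0 = 11110000 matches 11110xxx → 4-byte sequence.
Byte 1: 0xF0 = 11110000, payload 000 (3 bits).
Byte 2: 0x99 = 10011001 (10xxxxxx ✓), payload 011001.
Byte 3: 0x86 = 10000110 (10xxxxxx ✓), payload 000110.
Byte 4: 0xBA = 10111010 (10xxxxxx ✓), payload 111010.
Concatenate: 000011001000110111010 = 0x191BA (21 bits → U+191BA).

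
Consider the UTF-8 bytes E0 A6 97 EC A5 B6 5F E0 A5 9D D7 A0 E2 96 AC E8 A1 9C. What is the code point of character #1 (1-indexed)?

U+0997

Offset 0: leading byte 0xE0 = 11100000 → 3-byte char #1 = E0 A6 97.
Leading byte 0xE0 = 11100000 matches 1110xxxx → 3-byte sequence.
Byte 1: 0xE0 = 11100000, payload 0000 (4 bits).
Byte 2: 0xA6 = 10100110 (10xxxxxx ✓), payload 100110.
Byte 3: 0x97 = 10010111 (10xxxxxx ✓), payload 010111.
Concatenate: 0000100110010111 = 0x997 (16 bits → U+0997).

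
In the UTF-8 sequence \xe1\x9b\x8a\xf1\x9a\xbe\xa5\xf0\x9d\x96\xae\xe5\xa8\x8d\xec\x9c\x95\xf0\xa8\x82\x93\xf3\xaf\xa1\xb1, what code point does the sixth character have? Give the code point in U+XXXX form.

U+28093

Offset 0: leading byte 0xE1 = 11100001 → 3-byte char #1 = E1 9B 8A.
Offset 3: leading byte 0xF1 = 11110001 → 4-byte char #2 = F1 9A BE A5.
Offset 7: leading byte 0xF0 = 11110000 → 4-byte char #3 = F0 9D 96 AE.
Offset 11: leading byte 0xE5 = 11100101 → 3-byte char #4 = E5 A8 8D.
Offset 14: leading byte 0xEC = 11101100 → 3-byte char #5 = EC 9C 95.
Offset 17: leading byte 0xF0 = 11110000 → 4-byte char #6 = F0 A8 82 93.
Leading byte 0xF0 = 11110000 matches 11110xxx → 4-byte sequence.
Byte 1: 0xF0 = 11110000, payload 000 (3 bits).
Byte 2: 0xA8 = 10101000 (10xxxxxx ✓), payload 101000.
Byte 3: 0x82 = 10000010 (10xxxxxx ✓), payload 000010.
Byte 4: 0x93 = 10010011 (10xxxxxx ✓), payload 010011.
Concatenate: 000101000000010010011 = 0x28093 (21 bits → U+28093).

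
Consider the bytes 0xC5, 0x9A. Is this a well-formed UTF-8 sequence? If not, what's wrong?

valid

Leading byte 0xC5 = 11000101 → 2-byte form.
Continuation bytes 0x9A=10011010 all match 10xxxxxx.
Decoded value 0x15A is ≥ 0x80 (shortest form) and not a surrogate.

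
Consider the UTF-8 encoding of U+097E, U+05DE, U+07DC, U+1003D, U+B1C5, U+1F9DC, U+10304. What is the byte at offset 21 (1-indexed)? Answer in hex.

0x8C

1-indexed offset 21 is 0-indexed offset 20.
U+097E → 3-byte form E0 A5 BE at offsets 0–2.
U+05DE → 2-byte form D7 9E at offsets 3–4.
U+07DC → 2-byte form DF 9C at offsets 5–6.
U+1003D → 4-byte form F0 90 80 BD at offsets 7–10.
U+B1C5 → 3-byte form EB 87 85 at offsets 11–13.
U+1F9DC → 4-byte form F0 9F A7 9C at offsets 14–17.
U+10304 → 4-byte form F0 90 8C 84 at offsets 18–21.
Offset 20 falls in char 7's range; it's byte 3 of F0 90 8C 84 = 0x8C.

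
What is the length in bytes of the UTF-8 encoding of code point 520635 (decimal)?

4

U+7F1BB = 0x7F1BB. UTF-8 uses 1 byte below 0x80, 2 below 0x800, 3 below 0x10000, 4 up to 0x10FFFF. 0x7F1BB is in U+10000–U+10FFFF → 4 bytes.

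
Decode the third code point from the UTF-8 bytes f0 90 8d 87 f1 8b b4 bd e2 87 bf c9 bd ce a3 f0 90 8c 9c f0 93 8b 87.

Offset 0: leading byte 0xF0 = 11110000 → 4-byte char #1 = F0 90 8D 87.
Offset 4: leading byte 0xF1 = 11110001 → 4-byte char #2 = F1 8B B4 BD.
Offset 8: leading byte 0xE2 = 11100010 → 3-byte char #3 = E2 87 BF.
Leading byte 0xE2 = 11100010 matches 1110xxxx → 3-byte sequence.
Byte 1: 0xE2 = 11100010, payload 0010 (4 bits).
Byte 2: 0x87 = 10000111 (10xxxxxx ✓), payload 000111.
Byte 3: 0xBF = 10111111 (10xxxxxx ✓), payload 111111.
Concatenate: 0010000111111111 = 0x21FF (16 bits → U+21FF).

U+21FF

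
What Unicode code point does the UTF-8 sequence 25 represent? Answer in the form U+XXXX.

U+0025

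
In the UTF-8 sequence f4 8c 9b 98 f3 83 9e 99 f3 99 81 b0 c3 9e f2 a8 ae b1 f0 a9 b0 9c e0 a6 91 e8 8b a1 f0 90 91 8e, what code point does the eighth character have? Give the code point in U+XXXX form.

Offset 0: leading byte 0xF4 = 11110100 → 4-byte char #1 = F4 8C 9B 98.
Offset 4: leading byte 0xF3 = 11110011 → 4-byte char #2 = F3 83 9E 99.
Offset 8: leading byte 0xF3 = 11110011 → 4-byte char #3 = F3 99 81 B0.
Offset 12: leading byte 0xC3 = 11000011 → 2-byte char #4 = C3 9E.
Offset 14: leading byte 0xF2 = 11110010 → 4-byte char #5 = F2 A8 AE B1.
Offset 18: leading byte 0xF0 = 11110000 → 4-byte char #6 = F0 A9 B0 9C.
Offset 22: leading byte 0xE0 = 11100000 → 3-byte char #7 = E0 A6 91.
Offset 25: leading byte 0xE8 = 11101000 → 3-byte char #8 = E8 8B A1.
Leading byte 0xE8 = 11101000 matches 1110xxxx → 3-byte sequence.
Byte 1: 0xE8 = 11101000, payload 1000 (4 bits).
Byte 2: 0x8B = 10001011 (10xxxxxx ✓), payload 001011.
Byte 3: 0xA1 = 10100001 (10xxxxxx ✓), payload 100001.
Concatenate: 1000001011100001 = 0x82E1 (16 bits → U+82E1).

U+82E1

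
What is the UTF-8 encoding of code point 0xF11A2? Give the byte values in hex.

U+F11A2 = 0xF11A2 = 987554 decimal. In range U+10000–U+10FFFF → 4-byte form: 11110xxx 10xxxxxx 10xxxxxx 10xxxxxx.
Binary (21 bits): 011110001000110100010.
Split 3+6+6+6: 011 | 110001 | 000110 | 100010.
Byte 1: 11110011 = 0xF3.
Byte 2: 10110001 = 0xB1.
Byte 3: 10000110 = 0x86.
Byte 4: 10100010 = 0xA2.

F3 B1 86 A2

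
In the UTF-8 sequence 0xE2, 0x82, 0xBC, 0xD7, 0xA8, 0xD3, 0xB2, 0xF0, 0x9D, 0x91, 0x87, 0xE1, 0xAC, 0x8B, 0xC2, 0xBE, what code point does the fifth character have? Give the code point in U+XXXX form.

U+1B0B

Offset 0: leading byte 0xE2 = 11100010 → 3-byte char #1 = E2 82 BC.
Offset 3: leading byte 0xD7 = 11010111 → 2-byte char #2 = D7 A8.
Offset 5: leading byte 0xD3 = 11010011 → 2-byte char #3 = D3 B2.
Offset 7: leading byte 0xF0 = 11110000 → 4-byte char #4 = F0 9D 91 87.
Offset 11: leading byte 0xE1 = 11100001 → 3-byte char #5 = E1 AC 8B.
Leading byte 0xE1 = 11100001 matches 1110xxxx → 3-byte sequence.
Byte 1: 0xE1 = 11100001, payload 0001 (4 bits).
Byte 2: 0xAC = 10101100 (10xxxxxx ✓), payload 101100.
Byte 3: 0x8B = 10001011 (10xxxxxx ✓), payload 001011.
Concatenate: 0001101100001011 = 0x1B0B (16 bits → U+1B0B).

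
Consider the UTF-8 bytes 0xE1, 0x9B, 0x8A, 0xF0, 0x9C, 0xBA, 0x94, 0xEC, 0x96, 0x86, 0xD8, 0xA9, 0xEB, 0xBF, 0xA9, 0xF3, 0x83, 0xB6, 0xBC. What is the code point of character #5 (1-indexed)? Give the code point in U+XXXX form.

U+BFE9

Offset 0: leading byte 0xE1 = 11100001 → 3-byte char #1 = E1 9B 8A.
Offset 3: leading byte 0xF0 = 11110000 → 4-byte char #2 = F0 9C BA 94.
Offset 7: leading byte 0xEC = 11101100 → 3-byte char #3 = EC 96 86.
Offset 10: leading byte 0xD8 = 11011000 → 2-byte char #4 = D8 A9.
Offset 12: leading byte 0xEB = 11101011 → 3-byte char #5 = EB BF A9.
Leading byte 0xEB = 11101011 matches 1110xxxx → 3-byte sequence.
Byte 1: 0xEB = 11101011, payload 1011 (4 bits).
Byte 2: 0xBF = 10111111 (10xxxxxx ✓), payload 111111.
Byte 3: 0xA9 = 10101001 (10xxxxxx ✓), payload 101001.
Concatenate: 1011111111101001 = 0xBFE9 (16 bits → U+BFE9).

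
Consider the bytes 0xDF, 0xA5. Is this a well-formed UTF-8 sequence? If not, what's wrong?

valid

Leading byte 0xDF = 11011111 → 2-byte form.
Continuation bytes 0xA5=10100101 all match 10xxxxxx.
Decoded value 0x7E5 is ≥ 0x80 (shortest form) and not a surrogate.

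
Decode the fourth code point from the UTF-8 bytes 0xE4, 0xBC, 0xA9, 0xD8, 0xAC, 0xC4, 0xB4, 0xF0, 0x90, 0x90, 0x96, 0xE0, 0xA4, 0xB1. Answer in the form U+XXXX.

U+10416

Offset 0: leading byte 0xE4 = 11100100 → 3-byte char #1 = E4 BC A9.
Offset 3: leading byte 0xD8 = 11011000 → 2-byte char #2 = D8 AC.
Offset 5: leading byte 0xC4 = 11000100 → 2-byte char #3 = C4 B4.
Offset 7: leading byte 0xF0 = 11110000 → 4-byte char #4 = F0 90 90 96.
Leading byte 0xF0 = 11110000 matches 11110xxx → 4-byte sequence.
Byte 1: 0xF0 = 11110000, payload 000 (3 bits).
Byte 2: 0x90 = 10010000 (10xxxxxx ✓), payload 010000.
Byte 3: 0x90 = 10010000 (10xxxxxx ✓), payload 010000.
Byte 4: 0x96 = 10010110 (10xxxxxx ✓), payload 010110.
Concatenate: 000010000010000010110 = 0x10416 (21 bits → U+10416).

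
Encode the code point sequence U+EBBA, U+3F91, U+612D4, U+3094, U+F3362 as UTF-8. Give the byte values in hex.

EE AE BA E3 BE 91 F1 A1 8B 94 E3 82 94 F3 B3 8D A2

U+EBBA: 3-byte form → EE AE BA.
U+3F91: 3-byte form → E3 BE 91.
U+612D4: 4-byte form → F1 A1 8B 94.
U+3094: 3-byte form → E3 82 94.
U+F3362: 4-byte form → F3 B3 8D A2.
Concatenated (17 bytes): EE AE BA E3 BE 91 F1 A1 8B 94 E3 82 94 F3 B3 8D A2.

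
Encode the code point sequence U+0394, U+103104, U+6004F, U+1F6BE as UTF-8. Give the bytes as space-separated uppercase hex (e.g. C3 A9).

CE 94 F4 83 84 84 F1 A0 81 8F F0 9F 9A BE

U+0394: 2-byte form → CE 94.
U+103104: 4-byte form → F4 83 84 84.
U+6004F: 4-byte form → F1 A0 81 8F.
U+1F6BE: 4-byte form → F0 9F 9A BE.
Concatenated (14 bytes): CE 94 F4 83 84 84 F1 A0 81 8F F0 9F 9A BE.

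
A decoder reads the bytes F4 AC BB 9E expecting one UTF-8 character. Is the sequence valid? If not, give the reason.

Leading byte 0xF4 = 11110100 → 4-byte form.
Payload = 0x12CEDE, which exceeds U+10FFFF, the maximum Unicode code point. (Leading bytes F5–FF, or F4 followed by ≥ 0x90, are invalid.)

invalid (encodes a value above U+10FFFF)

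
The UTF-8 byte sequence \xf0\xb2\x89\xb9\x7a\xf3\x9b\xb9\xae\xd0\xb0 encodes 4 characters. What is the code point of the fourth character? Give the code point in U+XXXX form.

Offset 0: leading byte 0xF0 = 11110000 → 4-byte char #1 = F0 B2 89 B9.
Offset 4: leading byte 0x7A = 01111010 → 1-byte char #2 = 7A.
Offset 5: leading byte 0xF3 = 11110011 → 4-byte char #3 = F3 9B B9 AE.
Offset 9: leading byte 0xD0 = 11010000 → 2-byte char #4 = D0 B0.
Leading byte 0xD0 = 11010000 matches 110xxxxx → 2-byte sequence.
Byte 1: 0xD0 = 11010000, payload 10000 (5 bits).
Byte 2: 0xB0 = 10110000 (10xxxxxx ✓), payload 110000.
Concatenate: 10000110000 = 0x430 (11 bits → U+0430).

U+0430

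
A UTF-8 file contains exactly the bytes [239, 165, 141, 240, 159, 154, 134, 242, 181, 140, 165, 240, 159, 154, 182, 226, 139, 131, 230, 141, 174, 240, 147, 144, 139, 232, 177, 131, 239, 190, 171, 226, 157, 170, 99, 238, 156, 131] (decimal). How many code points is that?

12

Byte at offset 0: 0xEF = 11101111 → 3-byte char (#1). Advance 3.
Byte at offset 3: 0xF0 = 11110000 → 4-byte char (#2). Advance 4.
Byte at offset 7: 0xF2 = 11110010 → 4-byte char (#3). Advance 4.
Byte at offset 11: 0xF0 = 11110000 → 4-byte char (#4). Advance 4.
Byte at offset 15: 0xE2 = 11100010 → 3-byte char (#5). Advance 3.
Byte at offset 18: 0xE6 = 11100110 → 3-byte char (#6). Advance 3.
Byte at offset 21: 0xF0 = 11110000 → 4-byte char (#7). Advance 4.
Byte at offset 25: 0xE8 = 11101000 → 3-byte char (#8). Advance 3.
Byte at offset 28: 0xEF = 11101111 → 3-byte char (#9). Advance 3.
Byte at offset 31: 0xE2 = 11100010 → 3-byte char (#10). Advance 3.
Byte at offset 34: 0x63 = 01100011 → 1-byte char (#11). Advance 1.
Byte at offset 35: 0xEE = 11101110 → 3-byte char (#12). Advance 3.
Reached end at offset 38 after 12 code points.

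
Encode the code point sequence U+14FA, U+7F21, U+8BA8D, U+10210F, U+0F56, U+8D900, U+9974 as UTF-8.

E1 93 BA E7 BC A1 F2 8B AA 8D F4 82 84 8F E0 BD 96 F2 8D A4 80 E9 A5 B4

U+14FA: 3-byte form → E1 93 BA.
U+7F21: 3-byte form → E7 BC A1.
U+8BA8D: 4-byte form → F2 8B AA 8D.
U+10210F: 4-byte form → F4 82 84 8F.
U+0F56: 3-byte form → E0 BD 96.
U+8D900: 4-byte form → F2 8D A4 80.
U+9974: 3-byte form → E9 A5 B4.
Concatenated (24 bytes): E1 93 BA E7 BC A1 F2 8B AA 8D F4 82 84 8F E0 BD 96 F2 8D A4 80 E9 A5 B4.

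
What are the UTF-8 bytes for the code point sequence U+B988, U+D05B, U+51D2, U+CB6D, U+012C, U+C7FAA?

U+B988: 3-byte form → EB A6 88.
U+D05B: 3-byte form → ED 81 9B.
U+51D2: 3-byte form → E5 87 92.
U+CB6D: 3-byte form → EC AD AD.
U+012C: 2-byte form → C4 AC.
U+C7FAA: 4-byte form → F3 87 BE AA.
Concatenated (18 bytes): EB A6 88 ED 81 9B E5 87 92 EC AD AD C4 AC F3 87 BE AA.

EB A6 88 ED 81 9B E5 87 92 EC AD AD C4 AC F3 87 BE AA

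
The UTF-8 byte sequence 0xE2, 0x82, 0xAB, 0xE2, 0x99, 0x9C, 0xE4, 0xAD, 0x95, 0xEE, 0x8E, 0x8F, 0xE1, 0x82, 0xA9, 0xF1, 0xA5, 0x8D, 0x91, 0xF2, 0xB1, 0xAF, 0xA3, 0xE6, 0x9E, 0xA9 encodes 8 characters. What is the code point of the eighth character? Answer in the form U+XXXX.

Offset 0: leading byte 0xE2 = 11100010 → 3-byte char #1 = E2 82 AB.
Offset 3: leading byte 0xE2 = 11100010 → 3-byte char #2 = E2 99 9C.
Offset 6: leading byte 0xE4 = 11100100 → 3-byte char #3 = E4 AD 95.
Offset 9: leading byte 0xEE = 11101110 → 3-byte char #4 = EE 8E 8F.
Offset 12: leading byte 0xE1 = 11100001 → 3-byte char #5 = E1 82 A9.
Offset 15: leading byte 0xF1 = 11110001 → 4-byte char #6 = F1 A5 8D 91.
Offset 19: leading byte 0xF2 = 11110010 → 4-byte char #7 = F2 B1 AF A3.
Offset 23: leading byte 0xE6 = 11100110 → 3-byte char #8 = E6 9E A9.
Leading byte 0xE6 = 11100110 matches 1110xxxx → 3-byte sequence.
Byte 1: 0xE6 = 11100110, payload 0110 (4 bits).
Byte 2: 0x9E = 10011110 (10xxxxxx ✓), payload 011110.
Byte 3: 0xA9 = 10101001 (10xxxxxx ✓), payload 101001.
Concatenate: 0110011110101001 = 0x67A9 (16 bits → U+67A9).

U+67A9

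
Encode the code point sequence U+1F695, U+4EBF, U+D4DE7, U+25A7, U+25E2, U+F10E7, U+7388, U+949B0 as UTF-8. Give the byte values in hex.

F0 9F 9A 95 E4 BA BF F3 94 B7 A7 E2 96 A7 E2 97 A2 F3 B1 83 A7 E7 8E 88 F2 94 A6 B0

U+1F695: 4-byte form → F0 9F 9A 95.
U+4EBF: 3-byte form → E4 BA BF.
U+D4DE7: 4-byte form → F3 94 B7 A7.
U+25A7: 3-byte form → E2 96 A7.
U+25E2: 3-byte form → E2 97 A2.
U+F10E7: 4-byte form → F3 B1 83 A7.
U+7388: 3-byte form → E7 8E 88.
U+949B0: 4-byte form → F2 94 A6 B0.
Concatenated (28 bytes): F0 9F 9A 95 E4 BA BF F3 94 B7 A7 E2 96 A7 E2 97 A2 F3 B1 83 A7 E7 8E 88 F2 94 A6 B0.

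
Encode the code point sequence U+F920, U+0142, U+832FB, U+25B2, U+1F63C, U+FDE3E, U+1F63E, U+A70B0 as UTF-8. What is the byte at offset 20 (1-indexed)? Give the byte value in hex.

0xBE

1-indexed offset 20 is 0-indexed offset 19.
U+F920 → 3-byte form EF A4 A0 at offsets 0–2.
U+0142 → 2-byte form C5 82 at offsets 3–4.
U+832FB → 4-byte form F2 83 8B BB at offsets 5–8.
U+25B2 → 3-byte form E2 96 B2 at offsets 9–11.
U+1F63C → 4-byte form F0 9F 98 BC at offsets 12–15.
U+FDE3E → 4-byte form F3 BD B8 BE at offsets 16–19.
Offset 19 falls in char 6's range; it's byte 4 of F3 BD B8 BE = 0xBE.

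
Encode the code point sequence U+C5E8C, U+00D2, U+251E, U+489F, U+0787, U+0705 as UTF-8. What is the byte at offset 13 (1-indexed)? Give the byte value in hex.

0xDE

1-indexed offset 13 is 0-indexed offset 12.
U+C5E8C → 4-byte form F3 85 BA 8C at offsets 0–3.
U+00D2 → 2-byte form C3 92 at offsets 4–5.
U+251E → 3-byte form E2 94 9E at offsets 6–8.
U+489F → 3-byte form E4 A2 9F at offsets 9–11.
U+0787 → 2-byte form DE 87 at offsets 12–13.
Offset 12 falls in char 5's range; it's byte 1 of DE 87 = 0xDE.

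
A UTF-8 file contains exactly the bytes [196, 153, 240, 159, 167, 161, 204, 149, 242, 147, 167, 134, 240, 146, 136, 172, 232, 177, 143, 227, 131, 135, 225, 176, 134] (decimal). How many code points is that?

8

Byte at offset 0: 0xC4 = 11000100 → 2-byte char (#1). Advance 2.
Byte at offset 2: 0xF0 = 11110000 → 4-byte char (#2). Advance 4.
Byte at offset 6: 0xCC = 11001100 → 2-byte char (#3). Advance 2.
Byte at offset 8: 0xF2 = 11110010 → 4-byte char (#4). Advance 4.
Byte at offset 12: 0xF0 = 11110000 → 4-byte char (#5). Advance 4.
Byte at offset 16: 0xE8 = 11101000 → 3-byte char (#6). Advance 3.
Byte at offset 19: 0xE3 = 11100011 → 3-byte char (#7). Advance 3.
Byte at offset 22: 0xE1 = 11100001 → 3-byte char (#8). Advance 3.
Reached end at offset 25 after 8 code points.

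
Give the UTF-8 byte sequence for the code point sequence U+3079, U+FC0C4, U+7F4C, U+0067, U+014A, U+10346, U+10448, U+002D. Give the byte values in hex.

E3 81 B9 F3 BC 83 84 E7 BD 8C 67 C5 8A F0 90 8D 86 F0 90 91 88 2D

U+3079: 3-byte form → E3 81 B9.
U+FC0C4: 4-byte form → F3 BC 83 84.
U+7F4C: 3-byte form → E7 BD 8C.
U+0067: 1-byte form → 67.
U+014A: 2-byte form → C5 8A.
U+10346: 4-byte form → F0 90 8D 86.
U+10448: 4-byte form → F0 90 91 88.
U+002D: 1-byte form → 2D.
Concatenated (22 bytes): E3 81 B9 F3 BC 83 84 E7 BD 8C 67 C5 8A F0 90 8D 86 F0 90 91 88 2D.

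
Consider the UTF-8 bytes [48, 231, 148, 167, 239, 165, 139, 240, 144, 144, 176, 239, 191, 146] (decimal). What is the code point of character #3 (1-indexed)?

U+F94B

Offset 0: leading byte 0x30 = 00110000 → 1-byte char #1 = 30.
Offset 1: leading byte 0xE7 = 11100111 → 3-byte char #2 = E7 94 A7.
Offset 4: leading byte 0xEF = 11101111 → 3-byte char #3 = EF A5 8B.
Leading byte 0xEF = 11101111 matches 1110xxxx → 3-byte sequence.
Byte 1: 0xEF = 11101111, payload 1111 (4 bits).
Byte 2: 0xA5 = 10100101 (10xxxxxx ✓), payload 100101.
Byte 3: 0x8B = 10001011 (10xxxxxx ✓), payload 001011.
Concatenate: 1111100101001011 = 0xF94B (16 bits → U+F94B).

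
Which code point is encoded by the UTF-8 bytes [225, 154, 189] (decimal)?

Leading byte 0xE1 = 11100001 matches 1110xxxx → 3-byte sequence.
Byte 1: 0xE1 = 11100001, payload 0001 (4 bits).
Byte 2: 0x9A = 10011010 (10xxxxxx ✓), payload 011010.
Byte 3: 0xBD = 10111101 (10xxxxxx ✓), payload 111101.
Concatenate: 0001011010111101 = 0x16BD (16 bits → U+16BD).

U+16BD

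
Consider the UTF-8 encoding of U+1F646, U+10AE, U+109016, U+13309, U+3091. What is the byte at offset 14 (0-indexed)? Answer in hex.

0x89

U+1F646 → 4-byte form F0 9F 99 86 at offsets 0–3.
U+10AE → 3-byte form E1 82 AE at offsets 4–6.
U+109016 → 4-byte form F4 89 80 96 at offsets 7–10.
U+13309 → 4-byte form F0 93 8C 89 at offsets 11–14.
Offset 14 falls in char 4's range; it's byte 4 of F0 93 8C 89 = 0x89.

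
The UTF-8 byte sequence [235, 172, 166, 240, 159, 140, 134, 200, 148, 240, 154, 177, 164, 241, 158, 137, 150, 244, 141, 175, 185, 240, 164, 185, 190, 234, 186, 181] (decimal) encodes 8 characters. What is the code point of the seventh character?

U+24E7E

Offset 0: leading byte 0xEB = 11101011 → 3-byte char #1 = EB AC A6.
Offset 3: leading byte 0xF0 = 11110000 → 4-byte char #2 = F0 9F 8C 86.
Offset 7: leading byte 0xC8 = 11001000 → 2-byte char #3 = C8 94.
Offset 9: leading byte 0xF0 = 11110000 → 4-byte char #4 = F0 9A B1 A4.
Offset 13: leading byte 0xF1 = 11110001 → 4-byte char #5 = F1 9E 89 96.
Offset 17: leading byte 0xF4 = 11110100 → 4-byte char #6 = F4 8D AF B9.
Offset 21: leading byte 0xF0 = 11110000 → 4-byte char #7 = F0 A4 B9 BE.
Leading byte 0xF0 = 11110000 matches 11110xxx → 4-byte sequence.
Byte 1: 0xF0 = 11110000, payload 000 (3 bits).
Byte 2: 0xA4 = 10100100 (10xxxxxx ✓), payload 100100.
Byte 3: 0xB9 = 10111001 (10xxxxxx ✓), payload 111001.
Byte 4: 0xBE = 10111110 (10xxxxxx ✓), payload 111110.
Concatenate: 000100100111001111110 = 0x24E7E (21 bits → U+24E7E).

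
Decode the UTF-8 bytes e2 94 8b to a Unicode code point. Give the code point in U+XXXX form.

Leading byte 0xE2 = 11100010 matches 1110xxxx → 3-byte sequence.
Byte 1: 0xE2 = 11100010, payload 0010 (4 bits).
Byte 2: 0x94 = 10010100 (10xxxxxx ✓), payload 010100.
Byte 3: 0x8B = 10001011 (10xxxxxx ✓), payload 001011.
Concatenate: 0010010100001011 = 0x250B (16 bits → U+250B).

U+250B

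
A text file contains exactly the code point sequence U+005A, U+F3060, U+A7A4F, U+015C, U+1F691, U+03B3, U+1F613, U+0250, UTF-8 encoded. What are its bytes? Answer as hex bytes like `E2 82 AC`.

U+005A: 1-byte form → 5A.
U+F3060: 4-byte form → F3 B3 81 A0.
U+A7A4F: 4-byte form → F2 A7 A9 8F.
U+015C: 2-byte form → C5 9C.
U+1F691: 4-byte form → F0 9F 9A 91.
U+03B3: 2-byte form → CE B3.
U+1F613: 4-byte form → F0 9F 98 93.
U+0250: 2-byte form → C9 90.
Concatenated (23 bytes): 5A F3 B3 81 A0 F2 A7 A9 8F C5 9C F0 9F 9A 91 CE B3 F0 9F 98 93 C9 90.

5A F3 B3 81 A0 F2 A7 A9 8F C5 9C F0 9F 9A 91 CE B3 F0 9F 98 93 C9 90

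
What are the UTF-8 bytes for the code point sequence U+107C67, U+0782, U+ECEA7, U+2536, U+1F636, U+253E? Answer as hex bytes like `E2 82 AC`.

U+107C67: 4-byte form → F4 87 B1 A7.
U+0782: 2-byte form → DE 82.
U+ECEA7: 4-byte form → F3 AC BA A7.
U+2536: 3-byte form → E2 94 B6.
U+1F636: 4-byte form → F0 9F 98 B6.
U+253E: 3-byte form → E2 94 BE.
Concatenated (20 bytes): F4 87 B1 A7 DE 82 F3 AC BA A7 E2 94 B6 F0 9F 98 B6 E2 94 BE.

F4 87 B1 A7 DE 82 F3 AC BA A7 E2 94 B6 F0 9F 98 B6 E2 94 BE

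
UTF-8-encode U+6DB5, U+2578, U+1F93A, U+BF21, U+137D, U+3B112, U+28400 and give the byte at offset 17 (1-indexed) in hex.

1-indexed offset 17 is 0-indexed offset 16.
U+6DB5 → 3-byte form E6 B6 B5 at offsets 0–2.
U+2578 → 3-byte form E2 95 B8 at offsets 3–5.
U+1F93A → 4-byte form F0 9F A4 BA at offsets 6–9.
U+BF21 → 3-byte form EB BC A1 at offsets 10–12.
U+137D → 3-byte form E1 8D BD at offsets 13–15.
U+3B112 → 4-byte form F0 BB 84 92 at offsets 16–19.
Offset 16 falls in char 6's range; it's byte 1 of F0 BB 84 92 = 0xF0.

0xF0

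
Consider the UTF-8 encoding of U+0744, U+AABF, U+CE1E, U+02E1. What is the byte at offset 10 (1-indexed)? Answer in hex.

1-indexed offset 10 is 0-indexed offset 9.
U+0744 → 2-byte form DD 84 at offsets 0–1.
U+AABF → 3-byte form EA AA BF at offsets 2–4.
U+CE1E → 3-byte form EC B8 9E at offsets 5–7.
U+02E1 → 2-byte form CB A1 at offsets 8–9.
Offset 9 falls in char 4's range; it's byte 2 of CB A1 = 0xA1.

0xA1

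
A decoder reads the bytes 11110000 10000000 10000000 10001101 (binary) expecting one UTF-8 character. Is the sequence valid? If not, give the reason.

invalid (overlong encoding)

Leading byte 0xF0 = 11110000 → 4-byte form.
Continuation bytes all match 10xxxxxx. Payload decodes to 0xD.
But 0xD < 0x10000, the minimum for a 4-byte sequence — this is an overlong encoding.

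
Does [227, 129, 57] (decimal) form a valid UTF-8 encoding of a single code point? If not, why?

invalid (non-continuation byte where continuation expected)

Leading byte 0xE3 = 11100011 → 3-byte form.
Byte 3 is 0x39 = 00111001, which is not 10xxxxxx — expected a continuation byte.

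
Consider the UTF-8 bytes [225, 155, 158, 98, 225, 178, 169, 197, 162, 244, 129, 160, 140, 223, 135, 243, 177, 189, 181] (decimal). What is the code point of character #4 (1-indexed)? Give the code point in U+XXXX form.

U+0162

Offset 0: leading byte 0xE1 = 11100001 → 3-byte char #1 = E1 9B 9E.
Offset 3: leading byte 0x62 = 01100010 → 1-byte char #2 = 62.
Offset 4: leading byte 0xE1 = 11100001 → 3-byte char #3 = E1 B2 A9.
Offset 7: leading byte 0xC5 = 11000101 → 2-byte char #4 = C5 A2.
Leading byte 0xC5 = 11000101 matches 110xxxxx → 2-byte sequence.
Byte 1: 0xC5 = 11000101, payload 00101 (5 bits).
Byte 2: 0xA2 = 10100010 (10xxxxxx ✓), payload 100010.
Concatenate: 00101100010 = 0x162 (11 bits → U+0162).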